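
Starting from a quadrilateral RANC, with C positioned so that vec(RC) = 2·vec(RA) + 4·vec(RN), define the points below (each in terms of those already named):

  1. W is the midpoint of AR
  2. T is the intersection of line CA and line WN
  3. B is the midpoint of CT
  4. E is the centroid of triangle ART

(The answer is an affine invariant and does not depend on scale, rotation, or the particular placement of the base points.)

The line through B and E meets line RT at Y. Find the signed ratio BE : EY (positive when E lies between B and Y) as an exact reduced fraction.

BE:EY = 19/2

Work in coordinates with R = (0, 0), A = (1, 0), N = (0, 1), C = (2, 4).
1. W is the midpoint of AR ⇒ W = (1/2, 0)
2. T is the intersection of line CA and line WN ⇒ T = (5/6, -2/3)
3. B is the midpoint of CT ⇒ B = (17/12, 5/3)
4. E is the centroid of triangle ART ⇒ E = (11/18, -2/9)
line BE meets RT at Y = (10/19, -8/19)
E = B + t·(Y−B) with t = 19/21, so BE:EY = 19/21:2/21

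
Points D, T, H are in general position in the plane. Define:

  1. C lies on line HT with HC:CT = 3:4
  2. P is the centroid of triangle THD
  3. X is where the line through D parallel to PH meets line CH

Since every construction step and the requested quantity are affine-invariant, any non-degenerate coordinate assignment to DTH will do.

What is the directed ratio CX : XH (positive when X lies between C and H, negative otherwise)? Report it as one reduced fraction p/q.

Assign D = (0, 0), T = (1, 0), H = (0, 1) — the answer is frame-independent, so this choice is without loss of generality.
1. C lies on line HT with HC:CT = 3:4 ⇒ C = (3/7, 4/7)
2. P is the centroid of triangle THD ⇒ P = (1/3, 1/3)
3. X is where the line through D parallel to PH meets line CH ⇒ X = (-1, 2)
X = C + t·(H−C) with t = 10/3, so CX:XH = t:(1−t) = 10/3:-7/3

CX:XH = -10/7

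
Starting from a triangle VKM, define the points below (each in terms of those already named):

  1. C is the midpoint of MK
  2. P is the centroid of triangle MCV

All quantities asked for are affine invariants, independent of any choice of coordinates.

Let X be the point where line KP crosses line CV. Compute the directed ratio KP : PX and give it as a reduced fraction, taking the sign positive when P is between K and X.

KP:PX = -4

Assign V = (0, 0), K = (1, 0), M = (0, 1) — the answer is frame-independent, so this choice is without loss of generality.
1. C is the midpoint of MK ⇒ C = (1/2, 1/2)
2. P is the centroid of triangle MCV ⇒ P = (1/6, 1/2)
line KP meets CV at X = (3/8, 3/8)
P = K + t·(X−K) with t = 4/3, so KP:PX = 4/3:-1/3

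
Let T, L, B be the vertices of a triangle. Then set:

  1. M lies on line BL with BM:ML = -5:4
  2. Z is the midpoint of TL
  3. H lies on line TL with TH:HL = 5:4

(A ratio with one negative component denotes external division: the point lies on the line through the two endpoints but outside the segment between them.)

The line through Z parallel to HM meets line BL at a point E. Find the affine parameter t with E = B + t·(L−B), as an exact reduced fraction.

t = 11/2

Assign T = (0, 0), L = (1, 0), B = (0, 1) — the answer is frame-independent, so this choice is without loss of generality.
1. M lies on line BL with BM:ML = -5:4 ⇒ M = (5, -4)
2. Z is the midpoint of TL ⇒ Z = (1/2, 0)
3. H lies on line TL with TH:HL = 5:4 ⇒ H = (5/9, 0)
through Z parallel to HM: direction (40/9, -4); meets BL at E = (11/2, -9/2)
E = B + t·(L−B) with t = 11/2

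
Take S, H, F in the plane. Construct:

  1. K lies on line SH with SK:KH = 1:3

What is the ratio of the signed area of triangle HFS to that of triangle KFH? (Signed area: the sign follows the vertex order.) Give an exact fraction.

[HFS]:[KFH] = -4/3

Choose coordinates S = (0, 0), H = (1, 0), F = (0, 1).
1. K lies on line SH with SK:KH = 1:3 ⇒ K = (1/4, 0)
2·[HFS] = 1, 2·[KFH] = -3/4
[HFS]:[KFH] = 1:-3/4 = -4/3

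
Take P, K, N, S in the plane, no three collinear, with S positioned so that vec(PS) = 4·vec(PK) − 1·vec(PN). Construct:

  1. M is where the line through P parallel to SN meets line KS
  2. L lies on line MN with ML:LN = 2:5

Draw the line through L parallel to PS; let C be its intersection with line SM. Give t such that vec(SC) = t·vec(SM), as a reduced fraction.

t = 9/7

Assign P = (0, 0), K = (1, 0), N = (0, 1), S = (4, -1) — the answer is frame-independent, so this choice is without loss of generality.
1. M is where the line through P parallel to SN meets line KS ⇒ M = (-2, 1)
2. L lies on line MN with ML:LN = 2:5 ⇒ L = (-10/7, 1)
through L parallel to PS: direction (4, -1); meets SM at C = (-26/7, 11/7)
C = S + t·(M−S) with t = 9/7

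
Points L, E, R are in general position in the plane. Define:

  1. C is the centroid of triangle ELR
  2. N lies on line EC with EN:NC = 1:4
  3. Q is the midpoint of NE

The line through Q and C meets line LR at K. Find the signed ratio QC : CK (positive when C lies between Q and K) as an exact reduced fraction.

Assign L = (0, 0), E = (1, 0), R = (0, 1) — the answer is frame-independent, so this choice is without loss of generality.
1. C is the centroid of triangle ELR ⇒ C = (1/3, 1/3)
2. N lies on line EC with EN:NC = 1:4 ⇒ N = (13/15, 1/15)
3. Q is the midpoint of NE ⇒ Q = (14/15, 1/30)
line QC meets LR at K = (0, 1/2)
C = Q + t·(K−Q) with t = 9/14, so QC:CK = 9/14:5/14

QC:CK = 9/5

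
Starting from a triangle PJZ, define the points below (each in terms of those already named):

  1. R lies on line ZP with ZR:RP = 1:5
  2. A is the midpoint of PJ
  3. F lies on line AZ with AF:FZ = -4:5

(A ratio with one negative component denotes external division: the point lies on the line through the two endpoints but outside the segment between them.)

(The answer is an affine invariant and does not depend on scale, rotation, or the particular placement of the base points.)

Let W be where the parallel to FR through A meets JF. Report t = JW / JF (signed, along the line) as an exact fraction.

t = 29/33

Set P = (0, 0), J = (1, 0), Z = (0, 1); any affine frame gives the same invariant.
1. R lies on line ZP with ZR:RP = 1:5 ⇒ R = (0, 5/6)
2. A is the midpoint of PJ ⇒ A = (1/2, 0)
3. F lies on line AZ with AF:FZ = -4:5 ⇒ F = (5/2, -4)
through A parallel to FR: direction (-5/2, 29/6); meets JF at W = (51/22, -116/33)
W = J + t·(F−J) with t = 29/33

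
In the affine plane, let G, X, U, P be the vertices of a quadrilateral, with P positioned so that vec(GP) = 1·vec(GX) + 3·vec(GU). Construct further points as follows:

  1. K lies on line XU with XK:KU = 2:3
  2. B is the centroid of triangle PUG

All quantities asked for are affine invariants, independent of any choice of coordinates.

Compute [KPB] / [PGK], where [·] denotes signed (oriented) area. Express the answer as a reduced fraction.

[KPB]:[PGK] = 16/21

Set G = (0, 0), X = (1, 0), U = (0, 1), P = (1, 3); any affine frame gives the same invariant.
1. K lies on line XU with XK:KU = 2:3 ⇒ K = (3/5, 2/5)
2. B is the centroid of triangle PUG ⇒ B = (1/3, 4/3)
2·[KPB] = 16/15, 2·[PGK] = 7/5
[KPB]:[PGK] = 16/15:7/5 = 16/21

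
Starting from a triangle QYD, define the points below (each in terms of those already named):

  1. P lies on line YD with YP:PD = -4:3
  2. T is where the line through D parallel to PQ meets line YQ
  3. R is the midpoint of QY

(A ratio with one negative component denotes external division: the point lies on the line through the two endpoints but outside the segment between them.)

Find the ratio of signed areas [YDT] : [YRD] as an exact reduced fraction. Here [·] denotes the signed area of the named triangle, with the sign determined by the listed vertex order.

Choose coordinates Q = (0, 0), Y = (1, 0), D = (0, 1).
1. P lies on line YD with YP:PD = -4:3 ⇒ P = (-3, 4)
2. T is where the line through D parallel to PQ meets line YQ ⇒ T = (3/4, 0)
3. R is the midpoint of QY ⇒ R = (1/2, 0)
2·[YDT] = 1/4, 2·[YRD] = -1/2
[YDT]:[YRD] = 1/4:-1/2 = -1/2

[YDT]:[YRD] = -1/2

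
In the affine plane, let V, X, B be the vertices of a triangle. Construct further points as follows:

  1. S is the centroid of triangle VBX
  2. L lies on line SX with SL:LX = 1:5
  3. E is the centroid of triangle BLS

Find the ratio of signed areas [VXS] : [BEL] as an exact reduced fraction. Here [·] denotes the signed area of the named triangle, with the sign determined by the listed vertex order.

Work in coordinates with V = (0, 0), X = (1, 0), B = (0, 1).
1. S is the centroid of triangle VBX ⇒ S = (1/3, 1/3)
2. L lies on line SX with SL:LX = 1:5 ⇒ L = (4/9, 5/18)
3. E is the centroid of triangle BLS ⇒ E = (7/27, 29/54)
2·[VXS] = 1/3, 2·[BEL] = 1/54
[VXS]:[BEL] = 1/3:1/54 = 18

[VXS]:[BEL] = 18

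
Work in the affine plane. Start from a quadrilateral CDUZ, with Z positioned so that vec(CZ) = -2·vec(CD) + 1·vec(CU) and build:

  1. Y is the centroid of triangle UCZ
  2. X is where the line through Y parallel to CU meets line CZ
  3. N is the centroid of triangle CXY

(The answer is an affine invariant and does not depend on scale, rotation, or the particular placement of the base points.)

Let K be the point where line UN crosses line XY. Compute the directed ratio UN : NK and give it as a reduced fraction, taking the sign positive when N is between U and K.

UN:NK = 2

Choose coordinates C = (0, 0), D = (1, 0), U = (0, 1), Z = (-2, 1).
1. Y is the centroid of triangle UCZ ⇒ Y = (-2/3, 2/3)
2. X is where the line through Y parallel to CU meets line CZ ⇒ X = (-2/3, 1/3)
3. N is the centroid of triangle CXY ⇒ N = (-4/9, 1/3)
line UN meets XY at K = (-2/3, 0)
N = U + t·(K−U) with t = 2/3, so UN:NK = 2/3:1/3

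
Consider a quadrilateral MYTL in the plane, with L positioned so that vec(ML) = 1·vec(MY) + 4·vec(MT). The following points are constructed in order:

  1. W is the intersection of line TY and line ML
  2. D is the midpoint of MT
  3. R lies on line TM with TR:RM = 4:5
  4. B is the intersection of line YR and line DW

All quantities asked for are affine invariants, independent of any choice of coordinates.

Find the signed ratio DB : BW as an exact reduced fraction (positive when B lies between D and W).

DB:BW = 5/32

Choose coordinates M = (0, 0), Y = (1, 0), T = (0, 1), L = (1, 4).
1. W is the intersection of line TY and line ML ⇒ W = (1/5, 4/5)
2. D is the midpoint of MT ⇒ D = (0, 1/2)
3. R lies on line TM with TR:RM = 4:5 ⇒ R = (0, 5/9)
4. B is the intersection of line YR and line DW ⇒ B = (1/37, 20/37)
B = D + t·(W−D) with t = 5/37, so DB:BW = t:(1−t) = 5/37:32/37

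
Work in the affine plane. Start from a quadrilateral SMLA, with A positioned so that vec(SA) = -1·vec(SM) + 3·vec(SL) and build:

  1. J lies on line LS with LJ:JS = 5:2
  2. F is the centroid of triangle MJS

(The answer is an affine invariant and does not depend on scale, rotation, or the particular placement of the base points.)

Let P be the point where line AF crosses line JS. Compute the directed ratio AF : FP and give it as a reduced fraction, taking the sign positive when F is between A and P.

AF:FP = -4

Assign S = (0, 0), M = (1, 0), L = (0, 1), A = (-1, 3) — the answer is frame-independent, so this choice is without loss of generality.
1. J lies on line LS with LJ:JS = 5:2 ⇒ J = (0, 2/7)
2. F is the centroid of triangle MJS ⇒ F = (1/3, 2/21)
line AF meets JS at P = (0, 23/28)
F = A + t·(P−A) with t = 4/3, so AF:FP = 4/3:-1/3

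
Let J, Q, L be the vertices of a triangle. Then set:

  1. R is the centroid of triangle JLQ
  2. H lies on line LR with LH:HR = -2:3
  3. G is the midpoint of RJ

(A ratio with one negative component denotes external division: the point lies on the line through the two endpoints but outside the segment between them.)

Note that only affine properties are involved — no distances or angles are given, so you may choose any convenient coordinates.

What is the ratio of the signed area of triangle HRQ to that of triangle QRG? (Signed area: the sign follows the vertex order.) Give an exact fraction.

Set J = (0, 0), Q = (1, 0), L = (0, 1); any affine frame gives the same invariant.
1. R is the centroid of triangle JLQ ⇒ R = (1/3, 1/3)
2. H lies on line LR with LH:HR = -2:3 ⇒ H = (-2/3, 7/3)
3. G is the midpoint of RJ ⇒ G = (1/6, 1/6)
2·[HRQ] = 1, 2·[QRG] = 1/6
[HRQ]:[QRG] = 1:1/6 = 6

[HRQ]:[QRG] = 6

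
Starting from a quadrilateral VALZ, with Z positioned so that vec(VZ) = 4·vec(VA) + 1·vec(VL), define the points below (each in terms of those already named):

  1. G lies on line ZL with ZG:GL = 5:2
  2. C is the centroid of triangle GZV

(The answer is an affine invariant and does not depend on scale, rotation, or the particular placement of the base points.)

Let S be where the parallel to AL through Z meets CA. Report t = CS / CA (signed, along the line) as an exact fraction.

Work in coordinates with V = (0, 0), A = (1, 0), L = (0, 1), Z = (4, 1).
1. G lies on line ZL with ZG:GL = 5:2 ⇒ G = (8/7, 1)
2. C is the centroid of triangle GZV ⇒ C = (12/7, 2/3)
through Z parallel to AL: direction (-1, 1); meets CA at S = (89/29, 56/29)
S = C + t·(A−C) with t = -55/29

t = -55/29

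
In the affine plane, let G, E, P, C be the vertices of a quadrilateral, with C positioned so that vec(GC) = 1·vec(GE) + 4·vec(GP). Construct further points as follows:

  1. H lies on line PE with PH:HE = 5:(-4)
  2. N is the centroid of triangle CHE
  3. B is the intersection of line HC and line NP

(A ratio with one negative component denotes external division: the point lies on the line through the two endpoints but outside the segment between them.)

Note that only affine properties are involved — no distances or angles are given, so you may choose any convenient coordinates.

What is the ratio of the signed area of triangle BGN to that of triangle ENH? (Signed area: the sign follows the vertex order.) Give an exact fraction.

[BGN]:[ENH] = 7/44

Choose coordinates G = (0, 0), E = (1, 0), P = (0, 1), C = (1, 4).
1. H lies on line PE with PH:HE = 5:(-4) ⇒ H = (5, -4)
2. N is the centroid of triangle CHE ⇒ N = (7/3, 0)
3. B is the intersection of line HC and line NP ⇒ B = (35/11, -4/11)
2·[BGN] = -28/33, 2·[ENH] = -16/3
[BGN]:[ENH] = -28/33:-16/3 = 7/44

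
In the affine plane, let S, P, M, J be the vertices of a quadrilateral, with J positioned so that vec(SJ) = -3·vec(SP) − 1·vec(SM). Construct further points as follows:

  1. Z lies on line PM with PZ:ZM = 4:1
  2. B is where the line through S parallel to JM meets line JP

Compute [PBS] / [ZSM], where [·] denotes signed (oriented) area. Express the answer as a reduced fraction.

[PBS]:[ZSM] = 2

Assign S = (0, 0), P = (1, 0), M = (0, 1), J = (-3, -1) — the answer is frame-independent, so this choice is without loss of generality.
1. Z lies on line PM with PZ:ZM = 4:1 ⇒ Z = (1/5, 4/5)
2. B is where the line through S parallel to JM meets line JP ⇒ B = (-3/5, -2/5)
2·[PBS] = -2/5, 2·[ZSM] = -1/5
[PBS]:[ZSM] = -2/5:-1/5 = 2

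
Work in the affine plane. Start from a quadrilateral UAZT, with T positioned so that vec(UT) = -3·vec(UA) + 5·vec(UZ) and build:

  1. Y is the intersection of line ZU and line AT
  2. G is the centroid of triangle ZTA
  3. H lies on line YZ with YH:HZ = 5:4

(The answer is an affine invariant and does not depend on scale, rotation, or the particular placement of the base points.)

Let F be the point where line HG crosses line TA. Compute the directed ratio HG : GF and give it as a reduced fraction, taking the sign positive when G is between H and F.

HG:GF = 2/3

Work in coordinates with U = (0, 0), A = (1, 0), Z = (0, 1), T = (-3, 5).
1. Y is the intersection of line ZU and line AT ⇒ Y = (0, 5/4)
2. G is the centroid of triangle ZTA ⇒ G = (-2/3, 2)
3. H lies on line YZ with YH:HZ = 5:4 ⇒ H = (0, 10/9)
line HG meets TA at F = (-5/3, 10/3)
G = H + t·(F−H) with t = 2/5, so HG:GF = 2/5:3/5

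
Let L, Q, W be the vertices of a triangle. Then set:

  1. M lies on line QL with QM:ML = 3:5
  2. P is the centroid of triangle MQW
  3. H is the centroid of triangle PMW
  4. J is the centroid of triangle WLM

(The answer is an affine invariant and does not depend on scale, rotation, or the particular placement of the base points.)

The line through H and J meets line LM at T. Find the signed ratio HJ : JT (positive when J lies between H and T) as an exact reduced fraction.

HJ:JT = 1/3

Choose coordinates L = (0, 0), Q = (1, 0), W = (0, 1).
1. M lies on line QL with QM:ML = 3:5 ⇒ M = (5/8, 0)
2. P is the centroid of triangle MQW ⇒ P = (13/24, 1/3)
3. H is the centroid of triangle PMW ⇒ H = (7/18, 4/9)
4. J is the centroid of triangle WLM ⇒ J = (5/24, 1/3)
line HJ meets LM at T = (-1/3, 0)
J = H + t·(T−H) with t = 1/4, so HJ:JT = 1/4:3/4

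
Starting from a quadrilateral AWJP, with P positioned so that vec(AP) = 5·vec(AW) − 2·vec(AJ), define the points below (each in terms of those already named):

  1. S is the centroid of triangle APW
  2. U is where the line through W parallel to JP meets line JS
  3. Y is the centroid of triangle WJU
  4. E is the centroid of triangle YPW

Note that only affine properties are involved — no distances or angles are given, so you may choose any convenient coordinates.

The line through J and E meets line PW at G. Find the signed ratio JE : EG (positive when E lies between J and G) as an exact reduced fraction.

JE:EG = 19/2

Set A = (0, 0), W = (1, 0), J = (0, 1), P = (5, -2); any affine frame gives the same invariant.
1. S is the centroid of triangle APW ⇒ S = (2, -2/3)
2. U is where the line through W parallel to JP meets line JS ⇒ U = (12/7, -3/7)
3. Y is the centroid of triangle WJU ⇒ Y = (19/21, 4/21)
4. E is the centroid of triangle YPW ⇒ E = (145/63, -38/63)
line JE meets PW at G = (145/57, -44/57)
E = J + t·(G−J) with t = 19/21, so JE:EG = 19/21:2/21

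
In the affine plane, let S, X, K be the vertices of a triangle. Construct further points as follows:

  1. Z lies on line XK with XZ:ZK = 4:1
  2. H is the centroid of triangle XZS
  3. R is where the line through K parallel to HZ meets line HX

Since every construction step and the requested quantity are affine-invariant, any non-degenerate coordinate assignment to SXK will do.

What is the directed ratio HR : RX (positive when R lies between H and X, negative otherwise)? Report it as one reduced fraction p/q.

Set S = (0, 0), X = (1, 0), K = (0, 1); any affine frame gives the same invariant.
1. Z lies on line XK with XZ:ZK = 4:1 ⇒ Z = (1/5, 4/5)
2. H is the centroid of triangle XZS ⇒ H = (2/5, 4/15)
3. R is where the line through K parallel to HZ meets line HX ⇒ R = (1/4, 1/3)
R = H + t·(X−H) with t = -1/4, so HR:RX = t:(1−t) = -1/4:5/4

HR:RX = -1/5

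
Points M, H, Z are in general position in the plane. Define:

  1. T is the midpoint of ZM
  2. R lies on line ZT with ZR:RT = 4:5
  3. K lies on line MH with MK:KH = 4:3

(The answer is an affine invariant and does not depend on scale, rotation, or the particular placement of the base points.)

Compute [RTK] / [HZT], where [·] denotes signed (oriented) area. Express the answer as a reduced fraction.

Assign M = (0, 0), H = (1, 0), Z = (0, 1) — the answer is frame-independent, so this choice is without loss of generality.
1. T is the midpoint of ZM ⇒ T = (0, 1/2)
2. R lies on line ZT with ZR:RT = 4:5 ⇒ R = (0, 7/9)
3. K lies on line MH with MK:KH = 4:3 ⇒ K = (4/7, 0)
2·[RTK] = 10/63, 2·[HZT] = 1/2
[RTK]:[HZT] = 10/63:1/2 = 20/63

[RTK]:[HZT] = 20/63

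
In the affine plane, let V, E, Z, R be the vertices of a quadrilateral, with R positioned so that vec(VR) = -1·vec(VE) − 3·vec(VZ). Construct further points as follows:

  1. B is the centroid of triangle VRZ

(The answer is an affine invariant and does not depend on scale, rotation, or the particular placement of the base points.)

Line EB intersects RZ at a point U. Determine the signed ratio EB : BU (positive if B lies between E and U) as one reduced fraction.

EB:BU = 14

Assign V = (0, 0), E = (1, 0), Z = (0, 1), R = (-1, -3) — the answer is frame-independent, so this choice is without loss of generality.
1. B is the centroid of triangle VRZ ⇒ B = (-1/3, -2/3)
line EB meets RZ at U = (-3/7, -5/7)
B = E + t·(U−E) with t = 14/15, so EB:BU = 14/15:1/15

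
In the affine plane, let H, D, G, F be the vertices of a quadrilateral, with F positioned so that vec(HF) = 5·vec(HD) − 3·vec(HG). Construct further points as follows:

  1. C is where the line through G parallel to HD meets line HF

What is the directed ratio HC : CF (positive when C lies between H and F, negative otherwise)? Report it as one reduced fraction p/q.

Set H = (0, 0), D = (1, 0), G = (0, 1), F = (5, -3); any affine frame gives the same invariant.
1. C is where the line through G parallel to HD meets line HF ⇒ C = (-5/3, 1)
C = H + t·(F−H) with t = -1/3, so HC:CF = t:(1−t) = -1/3:4/3

HC:CF = -1/4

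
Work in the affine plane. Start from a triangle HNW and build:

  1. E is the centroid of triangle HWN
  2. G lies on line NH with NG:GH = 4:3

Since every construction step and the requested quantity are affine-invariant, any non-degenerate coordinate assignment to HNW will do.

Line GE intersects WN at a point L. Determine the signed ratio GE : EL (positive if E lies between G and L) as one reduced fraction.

GE:EL = 5/7

Choose coordinates H = (0, 0), N = (1, 0), W = (0, 1).
1. E is the centroid of triangle HWN ⇒ E = (1/3, 1/3)
2. G lies on line NH with NG:GH = 4:3 ⇒ G = (3/7, 0)
line GE meets WN at L = (1/5, 4/5)
E = G + t·(L−G) with t = 5/12, so GE:EL = 5/12:7/12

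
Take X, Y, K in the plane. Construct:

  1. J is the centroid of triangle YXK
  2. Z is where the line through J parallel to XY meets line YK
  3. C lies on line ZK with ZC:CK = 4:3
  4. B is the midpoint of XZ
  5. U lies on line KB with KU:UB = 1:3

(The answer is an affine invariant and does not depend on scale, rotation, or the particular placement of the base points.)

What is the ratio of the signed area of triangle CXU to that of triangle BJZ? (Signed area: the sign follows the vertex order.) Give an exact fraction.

[CXU]:[BJZ] = 3

Set X = (0, 0), Y = (1, 0), K = (0, 1); any affine frame gives the same invariant.
1. J is the centroid of triangle YXK ⇒ J = (1/3, 1/3)
2. Z is where the line through J parallel to XY meets line YK ⇒ Z = (2/3, 1/3)
3. C lies on line ZK with ZC:CK = 4:3 ⇒ C = (2/7, 5/7)
4. B is the midpoint of XZ ⇒ B = (1/3, 1/6)
5. U lies on line KB with KU:UB = 1:3 ⇒ U = (1/12, 19/24)
2·[CXU] = -1/6, 2·[BJZ] = -1/18
[CXU]:[BJZ] = -1/6:-1/18 = 3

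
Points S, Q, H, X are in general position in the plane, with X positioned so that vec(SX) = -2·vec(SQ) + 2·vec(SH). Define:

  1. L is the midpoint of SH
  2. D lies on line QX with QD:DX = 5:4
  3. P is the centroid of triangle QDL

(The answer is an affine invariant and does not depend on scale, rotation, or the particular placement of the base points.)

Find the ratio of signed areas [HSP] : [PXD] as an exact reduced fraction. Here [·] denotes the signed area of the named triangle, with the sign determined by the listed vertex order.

[HSP]:[PXD] = -3/2

Choose coordinates S = (0, 0), Q = (1, 0), H = (0, 1), X = (-2, 2).
1. L is the midpoint of SH ⇒ L = (0, 1/2)
2. D lies on line QX with QD:DX = 5:4 ⇒ D = (-2/3, 10/9)
3. P is the centroid of triangle QDL ⇒ P = (1/9, 29/54)
2·[HSP] = 1/9, 2·[PXD] = -2/27
[HSP]:[PXD] = 1/9:-2/27 = -3/2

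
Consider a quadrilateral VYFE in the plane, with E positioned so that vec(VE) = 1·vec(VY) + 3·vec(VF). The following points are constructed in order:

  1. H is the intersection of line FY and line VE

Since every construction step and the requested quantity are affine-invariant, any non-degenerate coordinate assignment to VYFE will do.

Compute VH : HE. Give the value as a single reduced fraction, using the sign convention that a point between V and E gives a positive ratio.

Set V = (0, 0), Y = (1, 0), F = (0, 1), E = (1, 3); any affine frame gives the same invariant.
1. H is the intersection of line FY and line VE ⇒ H = (1/4, 3/4)
H = V + t·(E−V) with t = 1/4, so VH:HE = t:(1−t) = 1/4:3/4

VH:HE = 1/3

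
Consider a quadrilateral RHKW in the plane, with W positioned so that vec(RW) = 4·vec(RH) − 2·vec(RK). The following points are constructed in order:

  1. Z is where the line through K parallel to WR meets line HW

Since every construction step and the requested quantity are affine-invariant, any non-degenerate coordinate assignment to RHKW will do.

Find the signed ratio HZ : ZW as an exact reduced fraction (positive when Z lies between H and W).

HZ:ZW = -1/2

Assign R = (0, 0), H = (1, 0), K = (0, 1), W = (4, -2) — the answer is frame-independent, so this choice is without loss of generality.
1. Z is where the line through K parallel to WR meets line HW ⇒ Z = (-2, 2)
Z = H + t·(W−H) with t = -1, so HZ:ZW = t:(1−t) = -1:2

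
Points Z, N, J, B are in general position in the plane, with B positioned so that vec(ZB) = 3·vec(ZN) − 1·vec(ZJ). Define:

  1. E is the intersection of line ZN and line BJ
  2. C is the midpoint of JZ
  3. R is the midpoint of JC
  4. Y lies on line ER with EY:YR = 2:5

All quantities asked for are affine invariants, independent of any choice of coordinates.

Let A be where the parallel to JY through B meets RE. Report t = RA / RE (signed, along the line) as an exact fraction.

t = 9/7

Choose coordinates Z = (0, 0), N = (1, 0), J = (0, 1), B = (3, -1).
1. E is the intersection of line ZN and line BJ ⇒ E = (3/2, 0)
2. C is the midpoint of JZ ⇒ C = (0, 1/2)
3. R is the midpoint of JC ⇒ R = (0, 3/4)
4. Y lies on line ER with EY:YR = 2:5 ⇒ Y = (15/14, 3/14)
through B parallel to JY: direction (15/14, -11/14); meets RE at A = (27/14, -3/14)
A = R + t·(E−R) with t = 9/7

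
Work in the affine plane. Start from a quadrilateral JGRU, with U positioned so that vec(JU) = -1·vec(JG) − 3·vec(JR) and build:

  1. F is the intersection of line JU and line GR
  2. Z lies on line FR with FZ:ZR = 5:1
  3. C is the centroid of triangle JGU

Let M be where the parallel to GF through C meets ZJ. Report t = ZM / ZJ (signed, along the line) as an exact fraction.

t = 2

Choose coordinates J = (0, 0), G = (1, 0), R = (0, 1), U = (-1, -3).
1. F is the intersection of line JU and line GR ⇒ F = (1/4, 3/4)
2. Z lies on line FR with FZ:ZR = 5:1 ⇒ Z = (1/24, 23/24)
3. C is the centroid of triangle JGU ⇒ C = (0, -1)
through C parallel to GF: direction (-3/4, 3/4); meets ZJ at M = (-1/24, -23/24)
M = Z + t·(J−Z) with t = 2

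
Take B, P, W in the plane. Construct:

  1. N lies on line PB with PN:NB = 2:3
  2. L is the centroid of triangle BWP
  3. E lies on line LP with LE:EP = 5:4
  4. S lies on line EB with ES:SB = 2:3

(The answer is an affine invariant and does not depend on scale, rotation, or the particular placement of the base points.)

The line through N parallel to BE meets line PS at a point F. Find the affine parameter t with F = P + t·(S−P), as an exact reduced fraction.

Assign B = (0, 0), P = (1, 0), W = (0, 1) — the answer is frame-independent, so this choice is without loss of generality.
1. N lies on line PB with PN:NB = 2:3 ⇒ N = (3/5, 0)
2. L is the centroid of triangle BWP ⇒ L = (1/3, 1/3)
3. E lies on line LP with LE:EP = 5:4 ⇒ E = (19/27, 4/27)
4. S lies on line EB with ES:SB = 2:3 ⇒ S = (19/45, 4/45)
through N parallel to BE: direction (19/27, 4/27); meets PS at F = (173/225, 8/225)
F = P + t·(S−P) with t = 2/5

t = 2/5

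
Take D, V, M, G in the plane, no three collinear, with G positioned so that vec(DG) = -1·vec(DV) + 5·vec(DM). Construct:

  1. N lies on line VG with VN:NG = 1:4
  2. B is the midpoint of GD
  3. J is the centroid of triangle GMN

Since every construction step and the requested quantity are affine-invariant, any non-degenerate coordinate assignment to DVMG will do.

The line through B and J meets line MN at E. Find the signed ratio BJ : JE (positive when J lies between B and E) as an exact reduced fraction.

Work in coordinates with D = (0, 0), V = (1, 0), M = (0, 1), G = (-1, 5).
1. N lies on line VG with VN:NG = 1:4 ⇒ N = (3/5, 1)
2. B is the midpoint of GD ⇒ B = (-1/2, 5/2)
3. J is the centroid of triangle GMN ⇒ J = (-2/15, 7/3)
line BJ meets MN at E = (14/5, 1)
J = B + t·(E−B) with t = 1/9, so BJ:JE = 1/9:8/9

BJ:JE = 1/8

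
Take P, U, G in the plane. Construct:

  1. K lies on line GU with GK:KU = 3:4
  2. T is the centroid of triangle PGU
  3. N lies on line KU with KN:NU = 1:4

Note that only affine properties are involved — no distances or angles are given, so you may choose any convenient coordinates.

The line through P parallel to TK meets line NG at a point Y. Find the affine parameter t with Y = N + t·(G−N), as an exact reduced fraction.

Choose coordinates P = (0, 0), U = (1, 0), G = (0, 1).
1. K lies on line GU with GK:KU = 3:4 ⇒ K = (3/7, 4/7)
2. T is the centroid of triangle PGU ⇒ T = (1/3, 1/3)
3. N lies on line KU with KN:NU = 1:4 ⇒ N = (19/35, 16/35)
through P parallel to TK: direction (2/21, 5/21); meets NG at Y = (2/7, 5/7)
Y = N + t·(G−N) with t = 9/19

t = 9/19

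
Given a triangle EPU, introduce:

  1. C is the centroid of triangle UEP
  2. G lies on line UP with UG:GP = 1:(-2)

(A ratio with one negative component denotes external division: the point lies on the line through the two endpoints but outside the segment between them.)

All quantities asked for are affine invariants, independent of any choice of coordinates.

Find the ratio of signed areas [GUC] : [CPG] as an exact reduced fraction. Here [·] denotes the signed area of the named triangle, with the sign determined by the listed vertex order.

[GUC]:[CPG] = -1/2

Assign E = (0, 0), P = (1, 0), U = (0, 1) — the answer is frame-independent, so this choice is without loss of generality.
1. C is the centroid of triangle UEP ⇒ C = (1/3, 1/3)
2. G lies on line UP with UG:GP = 1:(-2) ⇒ G = (-1, 2)
2·[GUC] = -1/3, 2·[CPG] = 2/3
[GUC]:[CPG] = -1/3:2/3 = -1/2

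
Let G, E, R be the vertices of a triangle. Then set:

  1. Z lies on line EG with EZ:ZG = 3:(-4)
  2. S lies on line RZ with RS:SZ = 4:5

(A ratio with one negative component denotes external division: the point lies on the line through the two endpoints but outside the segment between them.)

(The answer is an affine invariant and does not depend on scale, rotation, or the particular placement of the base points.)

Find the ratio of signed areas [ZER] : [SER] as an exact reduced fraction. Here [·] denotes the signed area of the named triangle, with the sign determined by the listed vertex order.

[ZER]:[SER] = 9/4

Choose coordinates G = (0, 0), E = (1, 0), R = (0, 1).
1. Z lies on line EG with EZ:ZG = 3:(-4) ⇒ Z = (4, 0)
2. S lies on line RZ with RS:SZ = 4:5 ⇒ S = (16/9, 5/9)
2·[ZER] = -3, 2·[SER] = -4/3
[ZER]:[SER] = -3:-4/3 = 9/4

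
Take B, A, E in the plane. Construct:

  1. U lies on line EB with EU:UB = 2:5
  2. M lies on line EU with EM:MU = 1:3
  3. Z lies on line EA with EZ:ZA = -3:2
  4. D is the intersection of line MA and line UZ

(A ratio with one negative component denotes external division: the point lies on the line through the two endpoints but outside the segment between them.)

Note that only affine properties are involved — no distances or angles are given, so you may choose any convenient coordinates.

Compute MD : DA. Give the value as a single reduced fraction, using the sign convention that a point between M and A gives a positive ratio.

MD:DA = -9/8

Set B = (0, 0), A = (1, 0), E = (0, 1); any affine frame gives the same invariant.
1. U lies on line EB with EU:UB = 2:5 ⇒ U = (0, 5/7)
2. M lies on line EU with EM:MU = 1:3 ⇒ M = (0, 13/14)
3. Z lies on line EA with EZ:ZA = -3:2 ⇒ Z = (3, -2)
4. D is the intersection of line MA and line UZ ⇒ D = (9, -52/7)
D = M + t·(A−M) with t = 9, so MD:DA = t:(1−t) = 9:-8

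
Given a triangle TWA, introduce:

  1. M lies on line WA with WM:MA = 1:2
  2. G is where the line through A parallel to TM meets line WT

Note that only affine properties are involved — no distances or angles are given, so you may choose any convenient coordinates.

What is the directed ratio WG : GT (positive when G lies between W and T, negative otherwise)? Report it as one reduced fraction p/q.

Set T = (0, 0), W = (1, 0), A = (0, 1); any affine frame gives the same invariant.
1. M lies on line WA with WM:MA = 1:2 ⇒ M = (2/3, 1/3)
2. G is where the line through A parallel to TM meets line WT ⇒ G = (-2, 0)
G = W + t·(T−W) with t = 3, so WG:GT = t:(1−t) = 3:-2

WG:GT = -3/2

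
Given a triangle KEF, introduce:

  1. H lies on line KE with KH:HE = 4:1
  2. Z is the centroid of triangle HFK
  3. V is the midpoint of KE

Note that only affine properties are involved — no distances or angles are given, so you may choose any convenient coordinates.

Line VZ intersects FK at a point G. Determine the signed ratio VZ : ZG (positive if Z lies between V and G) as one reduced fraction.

VZ:ZG = 7/8

Set K = (0, 0), E = (1, 0), F = (0, 1); any affine frame gives the same invariant.
1. H lies on line KE with KH:HE = 4:1 ⇒ H = (4/5, 0)
2. Z is the centroid of triangle HFK ⇒ Z = (4/15, 1/3)
3. V is the midpoint of KE ⇒ V = (1/2, 0)
line VZ meets FK at G = (0, 5/7)
Z = V + t·(G−V) with t = 7/15, so VZ:ZG = 7/15:8/15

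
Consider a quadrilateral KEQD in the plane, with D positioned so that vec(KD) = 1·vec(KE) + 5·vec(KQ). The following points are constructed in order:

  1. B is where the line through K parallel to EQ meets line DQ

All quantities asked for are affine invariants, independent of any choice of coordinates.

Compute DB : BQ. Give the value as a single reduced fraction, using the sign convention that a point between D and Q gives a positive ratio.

DB:BQ = -6

Assign K = (0, 0), E = (1, 0), Q = (0, 1), D = (1, 5) — the answer is frame-independent, so this choice is without loss of generality.
1. B is where the line through K parallel to EQ meets line DQ ⇒ B = (-1/5, 1/5)
B = D + t·(Q−D) with t = 6/5, so DB:BQ = t:(1−t) = 6/5:-1/5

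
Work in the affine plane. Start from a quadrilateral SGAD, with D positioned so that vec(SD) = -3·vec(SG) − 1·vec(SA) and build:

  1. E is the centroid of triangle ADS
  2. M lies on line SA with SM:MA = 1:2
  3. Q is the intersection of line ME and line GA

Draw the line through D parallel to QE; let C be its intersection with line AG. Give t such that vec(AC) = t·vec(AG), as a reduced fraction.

Choose coordinates S = (0, 0), G = (1, 0), A = (0, 1), D = (-3, -1).
1. E is the centroid of triangle ADS ⇒ E = (-1, 0)
2. M lies on line SA with SM:MA = 1:2 ⇒ M = (0, 1/3)
3. Q is the intersection of line ME and line GA ⇒ Q = (1/2, 1/2)
through D parallel to QE: direction (-3/2, -1/2); meets AG at C = (3/4, 1/4)
C = A + t·(G−A) with t = 3/4

t = 3/4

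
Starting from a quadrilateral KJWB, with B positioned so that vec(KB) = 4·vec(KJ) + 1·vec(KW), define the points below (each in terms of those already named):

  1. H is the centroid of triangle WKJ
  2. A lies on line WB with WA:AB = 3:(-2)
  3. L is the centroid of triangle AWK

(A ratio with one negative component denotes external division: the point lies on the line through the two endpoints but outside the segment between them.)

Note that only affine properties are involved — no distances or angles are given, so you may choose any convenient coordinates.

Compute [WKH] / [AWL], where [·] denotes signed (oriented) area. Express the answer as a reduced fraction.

Assign K = (0, 0), J = (1, 0), W = (0, 1), B = (4, 1) — the answer is frame-independent, so this choice is without loss of generality.
1. H is the centroid of triangle WKJ ⇒ H = (1/3, 1/3)
2. A lies on line WB with WA:AB = 3:(-2) ⇒ A = (12, 1)
3. L is the centroid of triangle AWK ⇒ L = (4, 2/3)
2·[WKH] = 1/3, 2·[AWL] = 4
[WKH]:[AWL] = 1/3:4 = 1/12

[WKH]:[AWL] = 1/12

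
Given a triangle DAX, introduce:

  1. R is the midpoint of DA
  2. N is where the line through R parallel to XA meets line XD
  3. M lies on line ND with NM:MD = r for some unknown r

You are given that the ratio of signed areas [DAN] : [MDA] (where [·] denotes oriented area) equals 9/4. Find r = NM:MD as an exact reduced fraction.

r = 5/4

Assign D = (0, 0), A = (1, 0), X = (0, 1) — the answer is frame-independent, so this choice is without loss of generality.
1. R is the midpoint of DA ⇒ R = (1/2, 0)
2. N is where the line through R parallel to XA meets line XD ⇒ N = (0, 1/2)
3. With NM:MD = r, write λ = r/(r+1) so M = N + λ·(D−N); M is affine-linear in λ
Every point depending on M is an affine combination of M and λ-independent points, so each such coordinate is linear in λ; the λ² term in each signed area is a multiple of (D−N)×(D−N) = 0, so 2·[DAN] and 2·[MDA] are each linear in λ. Evaluating at λ=0 and λ=1:
  2·[DAN] = 1/2,   2·[MDA] = -1/2·λ + 1/2
So [DAN]:[MDA] = (1/2) / (-1/2·λ + 1/2). Setting this equal to 9/4:
  1/2 = 9/4·(-1/2·λ + 1/2)  ⇒  λ = 5/9
Then r = λ/(1−λ) = (5/9)/(4/9) = 5/4. Check: with r = 5/4, M = (0, 2/9) and [DAN]:[MDA] = 9/4 as required.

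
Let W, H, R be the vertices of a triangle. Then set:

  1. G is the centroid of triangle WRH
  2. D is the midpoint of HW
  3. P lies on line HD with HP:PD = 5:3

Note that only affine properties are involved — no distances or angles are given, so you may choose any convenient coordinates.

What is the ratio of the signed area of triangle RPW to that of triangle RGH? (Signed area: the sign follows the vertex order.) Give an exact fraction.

[RPW]:[RGH] = -33/16

Work in coordinates with W = (0, 0), H = (1, 0), R = (0, 1).
1. G is the centroid of triangle WRH ⇒ G = (1/3, 1/3)
2. D is the midpoint of HW ⇒ D = (1/2, 0)
3. P lies on line HD with HP:PD = 5:3 ⇒ P = (11/16, 0)
2·[RPW] = -11/16, 2·[RGH] = 1/3
[RPW]:[RGH] = -11/16:1/3 = -33/16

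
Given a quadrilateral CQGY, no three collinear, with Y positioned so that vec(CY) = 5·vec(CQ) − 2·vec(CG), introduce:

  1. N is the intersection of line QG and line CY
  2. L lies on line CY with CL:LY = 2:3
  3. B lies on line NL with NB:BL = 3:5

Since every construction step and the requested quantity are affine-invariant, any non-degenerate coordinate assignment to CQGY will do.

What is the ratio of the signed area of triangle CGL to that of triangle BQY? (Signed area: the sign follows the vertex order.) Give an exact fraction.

Work in coordinates with C = (0, 0), Q = (1, 0), G = (0, 1), Y = (5, -2).
1. N is the intersection of line QG and line CY ⇒ N = (5/3, -2/3)
2. L lies on line CY with CL:LY = 2:3 ⇒ L = (2, -4/5)
3. B lies on line NL with NB:BL = 3:5 ⇒ B = (43/24, -43/60)
2·[CGL] = -2, 2·[BQY] = -77/60
[CGL]:[BQY] = -2:-77/60 = 120/77

[CGL]:[BQY] = 120/77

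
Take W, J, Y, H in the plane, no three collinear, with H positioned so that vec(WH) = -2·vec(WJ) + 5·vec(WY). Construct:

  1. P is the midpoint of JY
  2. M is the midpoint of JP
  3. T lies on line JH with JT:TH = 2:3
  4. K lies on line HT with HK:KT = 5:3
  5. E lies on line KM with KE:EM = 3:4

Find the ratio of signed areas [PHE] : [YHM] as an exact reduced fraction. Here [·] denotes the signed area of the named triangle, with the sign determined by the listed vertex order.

Assign W = (0, 0), J = (1, 0), Y = (0, 1), H = (-2, 5) — the answer is frame-independent, so this choice is without loss of generality.
1. P is the midpoint of JY ⇒ P = (1/2, 1/2)
2. M is the midpoint of JP ⇒ M = (3/4, 1/4)
3. T lies on line JH with JT:TH = 2:3 ⇒ T = (-1/5, 2)
4. K lies on line HT with HK:KT = 5:3 ⇒ K = (-7/8, 25/8)
5. E lies on line KM with KE:EM = 3:4 ⇒ E = (-5/28, 53/28)
2·[PHE] = -3/7, 2·[YHM] = -3/2
[PHE]:[YHM] = -3/7:-3/2 = 2/7

[PHE]:[YHM] = 2/7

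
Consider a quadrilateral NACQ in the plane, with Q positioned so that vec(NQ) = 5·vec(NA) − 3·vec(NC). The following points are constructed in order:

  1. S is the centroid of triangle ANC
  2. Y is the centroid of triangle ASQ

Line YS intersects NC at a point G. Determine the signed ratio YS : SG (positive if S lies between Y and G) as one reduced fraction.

Assign N = (0, 0), A = (1, 0), C = (0, 1), Q = (5, -3) — the answer is frame-independent, so this choice is without loss of generality.
1. S is the centroid of triangle ANC ⇒ S = (1/3, 1/3)
2. Y is the centroid of triangle ASQ ⇒ Y = (19/9, -8/9)
line YS meets NC at G = (0, 9/16)
S = Y + t·(G−Y) with t = 16/19, so YS:SG = 16/19:3/19

YS:SG = 16/3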